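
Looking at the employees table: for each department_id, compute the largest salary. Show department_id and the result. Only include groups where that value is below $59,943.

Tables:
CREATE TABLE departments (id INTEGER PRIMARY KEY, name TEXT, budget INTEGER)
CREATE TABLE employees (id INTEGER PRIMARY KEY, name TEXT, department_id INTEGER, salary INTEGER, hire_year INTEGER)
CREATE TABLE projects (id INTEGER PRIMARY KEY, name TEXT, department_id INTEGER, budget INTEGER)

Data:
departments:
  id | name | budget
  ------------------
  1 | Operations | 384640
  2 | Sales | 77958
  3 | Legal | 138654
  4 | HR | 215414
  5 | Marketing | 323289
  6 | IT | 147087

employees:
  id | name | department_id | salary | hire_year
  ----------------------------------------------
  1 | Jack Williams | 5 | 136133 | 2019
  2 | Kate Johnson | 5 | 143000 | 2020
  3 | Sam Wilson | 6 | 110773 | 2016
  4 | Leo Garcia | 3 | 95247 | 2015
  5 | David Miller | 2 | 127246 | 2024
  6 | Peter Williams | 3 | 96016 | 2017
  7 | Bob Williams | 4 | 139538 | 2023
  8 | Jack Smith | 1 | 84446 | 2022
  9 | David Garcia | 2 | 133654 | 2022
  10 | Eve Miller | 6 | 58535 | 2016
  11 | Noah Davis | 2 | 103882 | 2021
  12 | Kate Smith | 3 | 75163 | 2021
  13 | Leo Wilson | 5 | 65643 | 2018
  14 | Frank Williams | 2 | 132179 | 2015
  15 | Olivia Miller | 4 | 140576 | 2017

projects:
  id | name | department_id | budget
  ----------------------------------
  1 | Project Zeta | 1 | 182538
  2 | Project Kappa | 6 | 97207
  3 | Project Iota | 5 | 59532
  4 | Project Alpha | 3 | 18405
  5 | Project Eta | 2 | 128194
SELECT department_id, MAX(salary) AS max_salary FROM employees GROUP BY department_id HAVING MAX(salary) < 59943

Execution result:
(no rows)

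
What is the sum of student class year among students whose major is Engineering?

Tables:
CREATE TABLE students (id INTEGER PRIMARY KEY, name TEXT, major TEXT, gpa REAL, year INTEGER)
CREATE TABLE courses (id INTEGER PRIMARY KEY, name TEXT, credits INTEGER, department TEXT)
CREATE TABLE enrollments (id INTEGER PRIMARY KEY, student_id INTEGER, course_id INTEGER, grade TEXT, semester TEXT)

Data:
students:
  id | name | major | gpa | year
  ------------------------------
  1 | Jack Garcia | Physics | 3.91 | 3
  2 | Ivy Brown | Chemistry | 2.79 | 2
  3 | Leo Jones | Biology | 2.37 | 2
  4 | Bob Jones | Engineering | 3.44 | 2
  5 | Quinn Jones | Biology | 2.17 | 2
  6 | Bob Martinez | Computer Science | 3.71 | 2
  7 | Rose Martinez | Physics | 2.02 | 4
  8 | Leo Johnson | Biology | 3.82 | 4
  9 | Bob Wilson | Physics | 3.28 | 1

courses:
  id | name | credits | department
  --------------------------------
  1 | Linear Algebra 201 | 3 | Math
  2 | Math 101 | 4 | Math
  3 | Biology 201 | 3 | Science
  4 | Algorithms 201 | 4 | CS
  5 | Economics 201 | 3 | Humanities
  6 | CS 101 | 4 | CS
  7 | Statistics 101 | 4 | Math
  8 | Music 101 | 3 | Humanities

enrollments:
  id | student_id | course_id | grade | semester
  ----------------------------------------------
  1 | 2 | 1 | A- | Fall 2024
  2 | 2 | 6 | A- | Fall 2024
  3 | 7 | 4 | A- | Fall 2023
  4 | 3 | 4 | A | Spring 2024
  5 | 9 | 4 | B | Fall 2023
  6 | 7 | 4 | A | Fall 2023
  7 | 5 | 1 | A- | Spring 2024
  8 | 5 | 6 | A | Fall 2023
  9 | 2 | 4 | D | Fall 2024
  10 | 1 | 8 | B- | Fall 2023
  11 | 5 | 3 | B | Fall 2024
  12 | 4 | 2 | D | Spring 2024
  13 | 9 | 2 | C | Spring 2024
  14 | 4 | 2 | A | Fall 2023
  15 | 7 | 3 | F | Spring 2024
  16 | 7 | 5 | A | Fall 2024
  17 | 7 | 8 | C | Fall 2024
SELECT SUM(year) FROM students WHERE major = 'Engineering'

Execution result:
2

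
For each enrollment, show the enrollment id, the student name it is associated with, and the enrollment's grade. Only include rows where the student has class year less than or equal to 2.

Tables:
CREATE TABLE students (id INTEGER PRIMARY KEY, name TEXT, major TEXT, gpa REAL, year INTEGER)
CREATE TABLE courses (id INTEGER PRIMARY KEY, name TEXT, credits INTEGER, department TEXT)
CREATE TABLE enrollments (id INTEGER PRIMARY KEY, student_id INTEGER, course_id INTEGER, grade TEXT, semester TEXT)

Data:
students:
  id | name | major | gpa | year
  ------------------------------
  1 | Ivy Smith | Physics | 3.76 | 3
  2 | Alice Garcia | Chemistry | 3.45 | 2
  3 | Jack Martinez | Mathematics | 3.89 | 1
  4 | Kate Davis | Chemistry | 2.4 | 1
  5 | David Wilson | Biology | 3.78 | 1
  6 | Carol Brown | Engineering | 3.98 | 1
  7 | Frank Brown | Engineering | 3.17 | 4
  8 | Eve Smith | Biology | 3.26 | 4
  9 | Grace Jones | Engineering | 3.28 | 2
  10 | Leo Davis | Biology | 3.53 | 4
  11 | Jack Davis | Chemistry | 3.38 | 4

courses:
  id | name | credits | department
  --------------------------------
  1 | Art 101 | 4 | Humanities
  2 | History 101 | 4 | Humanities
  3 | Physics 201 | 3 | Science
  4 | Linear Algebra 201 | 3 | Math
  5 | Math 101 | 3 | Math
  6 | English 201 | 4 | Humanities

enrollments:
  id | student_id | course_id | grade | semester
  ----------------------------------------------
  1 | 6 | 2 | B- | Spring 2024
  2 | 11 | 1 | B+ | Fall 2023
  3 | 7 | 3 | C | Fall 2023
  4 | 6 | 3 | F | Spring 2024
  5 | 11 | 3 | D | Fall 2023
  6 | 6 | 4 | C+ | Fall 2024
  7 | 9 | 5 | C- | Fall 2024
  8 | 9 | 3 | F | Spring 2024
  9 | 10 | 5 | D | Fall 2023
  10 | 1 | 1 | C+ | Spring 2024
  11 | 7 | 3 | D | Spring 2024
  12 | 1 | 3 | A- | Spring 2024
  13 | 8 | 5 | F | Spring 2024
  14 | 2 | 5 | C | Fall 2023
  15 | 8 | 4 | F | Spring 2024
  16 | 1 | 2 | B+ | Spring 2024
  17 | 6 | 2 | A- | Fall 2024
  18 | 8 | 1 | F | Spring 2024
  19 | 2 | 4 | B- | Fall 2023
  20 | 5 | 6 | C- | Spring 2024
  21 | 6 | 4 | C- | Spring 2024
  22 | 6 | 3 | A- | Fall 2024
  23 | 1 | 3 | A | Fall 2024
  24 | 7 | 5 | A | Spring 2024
SELECT c.id, p.name AS student, c.grade FROM enrollments c JOIN students p ON c.student_id = p.id WHERE p.year <= 2

Execution result:
id | student | grade
1 | Carol Brown | B-
4 | Carol Brown | F
6 | Carol Brown | C+
7 | Grace Jones | C-
8 | Grace Jones | F
14 | Alice Garcia | C
17 | Carol Brown | A-
19 | Alice Garcia | B-
20 | David Wilson | C-
21 | Carol Brown | C-
22 | Carol Brown | A-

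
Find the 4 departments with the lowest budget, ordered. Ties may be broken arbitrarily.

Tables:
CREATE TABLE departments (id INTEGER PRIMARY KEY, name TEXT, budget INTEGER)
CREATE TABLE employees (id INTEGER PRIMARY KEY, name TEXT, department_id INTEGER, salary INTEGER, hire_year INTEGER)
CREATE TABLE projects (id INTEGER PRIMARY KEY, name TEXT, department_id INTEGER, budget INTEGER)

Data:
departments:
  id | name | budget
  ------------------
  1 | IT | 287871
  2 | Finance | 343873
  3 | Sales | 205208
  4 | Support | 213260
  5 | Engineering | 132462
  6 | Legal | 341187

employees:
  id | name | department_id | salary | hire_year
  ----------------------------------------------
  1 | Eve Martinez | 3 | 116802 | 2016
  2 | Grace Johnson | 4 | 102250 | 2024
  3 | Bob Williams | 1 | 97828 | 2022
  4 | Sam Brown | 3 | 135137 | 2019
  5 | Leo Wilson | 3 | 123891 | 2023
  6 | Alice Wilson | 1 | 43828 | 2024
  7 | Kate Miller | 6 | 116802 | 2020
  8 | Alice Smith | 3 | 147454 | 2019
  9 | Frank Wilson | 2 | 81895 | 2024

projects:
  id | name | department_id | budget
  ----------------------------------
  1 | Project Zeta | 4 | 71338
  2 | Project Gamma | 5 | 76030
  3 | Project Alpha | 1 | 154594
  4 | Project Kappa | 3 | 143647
SELECT name, budget FROM departments ORDER BY budget ASC LIMIT 4

Execution result:
name | budget
Engineering | 132462
Sales | 205208
Support | 213260
IT | 287871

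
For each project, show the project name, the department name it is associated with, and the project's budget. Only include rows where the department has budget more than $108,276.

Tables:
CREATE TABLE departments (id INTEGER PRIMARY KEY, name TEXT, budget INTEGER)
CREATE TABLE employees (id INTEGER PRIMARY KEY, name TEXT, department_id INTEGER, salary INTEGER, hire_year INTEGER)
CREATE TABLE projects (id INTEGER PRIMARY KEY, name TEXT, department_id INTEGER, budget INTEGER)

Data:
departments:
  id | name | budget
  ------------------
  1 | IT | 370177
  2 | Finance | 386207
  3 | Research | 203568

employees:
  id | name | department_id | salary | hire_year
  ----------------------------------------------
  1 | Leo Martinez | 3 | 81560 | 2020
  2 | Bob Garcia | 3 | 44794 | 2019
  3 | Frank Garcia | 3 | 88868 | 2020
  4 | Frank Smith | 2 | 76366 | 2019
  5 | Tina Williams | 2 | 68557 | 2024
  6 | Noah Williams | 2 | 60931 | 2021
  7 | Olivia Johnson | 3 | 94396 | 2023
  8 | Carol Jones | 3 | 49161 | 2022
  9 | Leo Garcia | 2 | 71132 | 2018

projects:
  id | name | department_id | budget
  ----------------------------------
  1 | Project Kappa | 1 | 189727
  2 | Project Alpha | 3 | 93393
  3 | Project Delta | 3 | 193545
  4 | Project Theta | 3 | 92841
SELECT c.name, p.name AS department, c.budget FROM projects c JOIN departments p ON c.department_id = p.id WHERE p.budget > 108276

Execution result:
name | department | budget
Project Kappa | IT | 189727
Project Alpha | Research | 93393
Project Delta | Research | 193545
Project Theta | Research | 92841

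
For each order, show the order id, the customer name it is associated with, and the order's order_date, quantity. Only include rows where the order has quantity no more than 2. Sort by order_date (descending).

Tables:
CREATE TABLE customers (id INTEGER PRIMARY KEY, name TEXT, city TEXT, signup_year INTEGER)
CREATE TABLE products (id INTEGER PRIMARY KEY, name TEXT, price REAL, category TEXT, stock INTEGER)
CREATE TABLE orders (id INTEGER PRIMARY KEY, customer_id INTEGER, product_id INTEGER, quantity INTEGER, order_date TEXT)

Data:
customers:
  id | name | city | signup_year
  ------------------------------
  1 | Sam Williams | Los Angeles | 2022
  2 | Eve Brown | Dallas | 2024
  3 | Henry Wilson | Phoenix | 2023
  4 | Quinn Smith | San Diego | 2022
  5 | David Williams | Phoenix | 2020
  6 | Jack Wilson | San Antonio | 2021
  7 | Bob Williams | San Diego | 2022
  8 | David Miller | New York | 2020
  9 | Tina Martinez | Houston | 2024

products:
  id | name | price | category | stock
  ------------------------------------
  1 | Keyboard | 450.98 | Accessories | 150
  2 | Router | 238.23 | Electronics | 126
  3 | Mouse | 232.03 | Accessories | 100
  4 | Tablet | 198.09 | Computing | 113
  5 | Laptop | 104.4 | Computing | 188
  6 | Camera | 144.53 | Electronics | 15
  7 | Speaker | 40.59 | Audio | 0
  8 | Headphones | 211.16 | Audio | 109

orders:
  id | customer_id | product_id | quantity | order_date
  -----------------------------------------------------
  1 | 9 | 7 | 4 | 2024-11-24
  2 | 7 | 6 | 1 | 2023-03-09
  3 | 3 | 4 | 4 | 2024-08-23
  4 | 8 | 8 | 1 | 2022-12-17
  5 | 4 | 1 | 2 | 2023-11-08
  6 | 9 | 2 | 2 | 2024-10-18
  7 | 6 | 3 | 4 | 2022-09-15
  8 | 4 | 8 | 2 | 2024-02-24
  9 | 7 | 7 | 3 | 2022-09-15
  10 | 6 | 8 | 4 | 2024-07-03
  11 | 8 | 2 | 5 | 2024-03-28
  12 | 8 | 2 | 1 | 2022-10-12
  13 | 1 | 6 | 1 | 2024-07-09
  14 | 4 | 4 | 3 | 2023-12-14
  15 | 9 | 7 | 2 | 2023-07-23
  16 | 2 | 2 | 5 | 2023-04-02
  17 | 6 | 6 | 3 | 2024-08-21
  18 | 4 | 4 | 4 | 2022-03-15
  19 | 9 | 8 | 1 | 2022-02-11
SELECT c.id, p.name AS customer, c.order_date, c.quantity FROM orders c JOIN customers p ON c.customer_id = p.id WHERE c.quantity <= 2 ORDER BY c.order_date DESC

Execution result:
id | customer | order_date | quantity
6 | Tina Martinez | 2024-10-18 | 2
13 | Sam Williams | 2024-07-09 | 1
8 | Quinn Smith | 2024-02-24 | 2
5 | Quinn Smith | 2023-11-08 | 2
15 | Tina Martinez | 2023-07-23 | 2
2 | Bob Williams | 2023-03-09 | 1
4 | David Miller | 2022-12-17 | 1
12 | David Miller | 2022-10-12 | 1
19 | Tina Martinez | 2022-02-11 | 1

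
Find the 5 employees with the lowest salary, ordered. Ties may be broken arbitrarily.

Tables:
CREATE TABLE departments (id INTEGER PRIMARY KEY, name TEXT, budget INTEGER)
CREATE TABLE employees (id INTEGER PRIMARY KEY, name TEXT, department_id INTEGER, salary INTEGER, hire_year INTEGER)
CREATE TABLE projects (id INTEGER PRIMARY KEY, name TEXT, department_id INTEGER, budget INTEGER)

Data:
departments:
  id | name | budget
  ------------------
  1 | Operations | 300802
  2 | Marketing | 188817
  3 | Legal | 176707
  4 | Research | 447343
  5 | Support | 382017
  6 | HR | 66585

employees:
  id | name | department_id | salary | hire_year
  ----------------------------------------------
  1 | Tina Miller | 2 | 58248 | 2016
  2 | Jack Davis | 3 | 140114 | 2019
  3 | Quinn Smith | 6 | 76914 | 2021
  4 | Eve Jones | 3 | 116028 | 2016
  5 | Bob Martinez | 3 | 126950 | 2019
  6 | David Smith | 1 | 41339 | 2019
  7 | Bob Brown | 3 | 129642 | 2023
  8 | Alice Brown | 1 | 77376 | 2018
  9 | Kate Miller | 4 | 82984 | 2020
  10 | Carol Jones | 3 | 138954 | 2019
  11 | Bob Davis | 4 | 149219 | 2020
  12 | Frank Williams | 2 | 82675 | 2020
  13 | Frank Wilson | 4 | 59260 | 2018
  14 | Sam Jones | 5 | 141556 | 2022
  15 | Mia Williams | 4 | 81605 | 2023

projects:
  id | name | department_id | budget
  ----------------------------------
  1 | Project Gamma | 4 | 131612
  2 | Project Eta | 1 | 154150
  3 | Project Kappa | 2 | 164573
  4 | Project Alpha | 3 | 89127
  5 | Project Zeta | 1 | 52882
SELECT name, salary FROM employees ORDER BY salary ASC LIMIT 5

Execution result:
name | salary
David Smith | 41339
Tina Miller | 58248
Frank Wilson | 59260
Quinn Smith | 76914
Alice Brown | 77376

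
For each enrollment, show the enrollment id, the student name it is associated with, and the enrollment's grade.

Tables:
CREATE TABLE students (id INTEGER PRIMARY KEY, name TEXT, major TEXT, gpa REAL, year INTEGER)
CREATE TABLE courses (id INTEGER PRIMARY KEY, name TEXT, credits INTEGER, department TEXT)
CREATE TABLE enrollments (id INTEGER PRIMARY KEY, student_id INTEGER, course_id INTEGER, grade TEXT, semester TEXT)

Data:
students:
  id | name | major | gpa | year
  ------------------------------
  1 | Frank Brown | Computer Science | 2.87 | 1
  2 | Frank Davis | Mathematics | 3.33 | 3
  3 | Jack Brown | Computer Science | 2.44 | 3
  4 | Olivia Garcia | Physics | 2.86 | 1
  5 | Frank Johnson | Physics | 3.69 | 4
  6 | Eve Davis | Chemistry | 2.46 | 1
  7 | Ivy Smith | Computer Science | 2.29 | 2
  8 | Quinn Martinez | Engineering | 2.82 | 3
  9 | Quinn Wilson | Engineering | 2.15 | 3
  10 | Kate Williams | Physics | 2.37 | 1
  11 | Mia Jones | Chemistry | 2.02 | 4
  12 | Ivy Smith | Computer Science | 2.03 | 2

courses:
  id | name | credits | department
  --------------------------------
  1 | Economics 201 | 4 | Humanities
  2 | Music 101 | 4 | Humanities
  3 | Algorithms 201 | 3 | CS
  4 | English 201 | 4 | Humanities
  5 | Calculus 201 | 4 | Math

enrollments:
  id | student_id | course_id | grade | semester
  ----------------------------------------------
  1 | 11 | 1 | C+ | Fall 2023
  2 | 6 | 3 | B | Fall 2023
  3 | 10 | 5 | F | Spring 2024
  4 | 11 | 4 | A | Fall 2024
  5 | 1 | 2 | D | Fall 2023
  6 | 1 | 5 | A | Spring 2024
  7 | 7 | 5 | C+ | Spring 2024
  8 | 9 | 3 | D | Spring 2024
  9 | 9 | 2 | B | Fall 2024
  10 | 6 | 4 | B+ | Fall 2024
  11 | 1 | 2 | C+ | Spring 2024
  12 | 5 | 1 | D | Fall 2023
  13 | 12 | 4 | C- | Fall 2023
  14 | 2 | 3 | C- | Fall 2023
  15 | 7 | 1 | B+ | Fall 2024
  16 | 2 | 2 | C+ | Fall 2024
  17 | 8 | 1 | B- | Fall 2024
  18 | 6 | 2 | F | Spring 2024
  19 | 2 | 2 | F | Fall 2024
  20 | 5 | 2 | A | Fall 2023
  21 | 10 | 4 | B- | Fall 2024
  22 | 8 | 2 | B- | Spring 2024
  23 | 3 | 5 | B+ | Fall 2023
SELECT c.id, p.name AS student, c.grade FROM enrollments c JOIN students p ON c.student_id = p.id

Execution result:
id | student | grade
1 | Mia Jones | C+
2 | Eve Davis | B
3 | Kate Williams | F
4 | Mia Jones | A
5 | Frank Brown | D
6 | Frank Brown | A
7 | Ivy Smith | C+
8 | Quinn Wilson | D
9 | Quinn Wilson | B
10 | Eve Davis | B+
11 | Frank Brown | C+
12 | Frank Johnson | D
13 | Ivy Smith | C-
14 | Frank Davis | C-
15 | Ivy Smith | B+
16 | Frank Davis | C+
17 | Quinn Martinez | B-
18 | Eve Davis | F
19 | Frank Davis | F
20 | Frank Johnson | A
21 | Kate Williams | B-
22 | Quinn Martinez | B-
23 | Jack Brown | B+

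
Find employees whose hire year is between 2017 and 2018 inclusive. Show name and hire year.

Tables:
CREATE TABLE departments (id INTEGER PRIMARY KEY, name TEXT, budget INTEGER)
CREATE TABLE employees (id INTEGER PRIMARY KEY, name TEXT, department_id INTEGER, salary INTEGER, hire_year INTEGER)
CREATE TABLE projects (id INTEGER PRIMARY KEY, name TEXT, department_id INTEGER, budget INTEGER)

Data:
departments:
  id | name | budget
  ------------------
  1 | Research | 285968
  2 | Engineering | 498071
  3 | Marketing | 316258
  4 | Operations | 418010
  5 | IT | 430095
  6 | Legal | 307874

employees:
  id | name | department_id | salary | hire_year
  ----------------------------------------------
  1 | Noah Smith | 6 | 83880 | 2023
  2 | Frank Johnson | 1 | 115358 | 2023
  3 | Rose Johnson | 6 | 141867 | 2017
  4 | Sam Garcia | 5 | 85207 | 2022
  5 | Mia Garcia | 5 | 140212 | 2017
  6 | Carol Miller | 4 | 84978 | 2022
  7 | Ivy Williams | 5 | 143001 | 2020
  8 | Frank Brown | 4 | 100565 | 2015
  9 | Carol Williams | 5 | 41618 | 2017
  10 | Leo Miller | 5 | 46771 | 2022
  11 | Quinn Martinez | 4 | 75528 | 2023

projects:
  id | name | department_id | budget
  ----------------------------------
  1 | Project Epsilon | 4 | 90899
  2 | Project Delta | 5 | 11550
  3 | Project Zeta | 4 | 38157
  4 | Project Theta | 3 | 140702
SELECT name, hire_year FROM employees WHERE hire_year BETWEEN 2017 AND 2018

Execution result:
name | hire_year
Rose Johnson | 2017
Mia Garcia | 2017
Carol Williams | 2017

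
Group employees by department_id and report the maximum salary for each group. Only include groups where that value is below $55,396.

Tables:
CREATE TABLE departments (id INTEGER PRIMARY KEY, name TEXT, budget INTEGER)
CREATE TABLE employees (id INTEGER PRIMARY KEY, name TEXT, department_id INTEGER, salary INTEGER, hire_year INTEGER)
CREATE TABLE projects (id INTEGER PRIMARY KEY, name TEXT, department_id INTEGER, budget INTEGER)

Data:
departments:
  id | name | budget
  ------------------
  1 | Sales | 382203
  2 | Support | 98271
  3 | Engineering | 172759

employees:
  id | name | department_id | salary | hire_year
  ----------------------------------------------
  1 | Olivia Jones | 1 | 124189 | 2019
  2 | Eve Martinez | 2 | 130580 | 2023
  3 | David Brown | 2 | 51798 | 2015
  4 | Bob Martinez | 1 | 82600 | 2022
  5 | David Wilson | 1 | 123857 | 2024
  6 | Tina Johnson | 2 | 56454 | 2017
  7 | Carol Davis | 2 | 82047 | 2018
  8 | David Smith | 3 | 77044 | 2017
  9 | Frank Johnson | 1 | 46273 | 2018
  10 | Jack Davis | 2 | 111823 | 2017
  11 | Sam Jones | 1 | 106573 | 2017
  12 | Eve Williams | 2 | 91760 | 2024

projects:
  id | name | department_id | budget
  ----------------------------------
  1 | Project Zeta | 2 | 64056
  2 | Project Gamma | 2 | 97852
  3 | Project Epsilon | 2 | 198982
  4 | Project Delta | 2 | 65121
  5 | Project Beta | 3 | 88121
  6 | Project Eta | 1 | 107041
SELECT department_id, MAX(salary) AS max_salary FROM employees GROUP BY department_id HAVING MAX(salary) < 55396

Execution result:
(no rows)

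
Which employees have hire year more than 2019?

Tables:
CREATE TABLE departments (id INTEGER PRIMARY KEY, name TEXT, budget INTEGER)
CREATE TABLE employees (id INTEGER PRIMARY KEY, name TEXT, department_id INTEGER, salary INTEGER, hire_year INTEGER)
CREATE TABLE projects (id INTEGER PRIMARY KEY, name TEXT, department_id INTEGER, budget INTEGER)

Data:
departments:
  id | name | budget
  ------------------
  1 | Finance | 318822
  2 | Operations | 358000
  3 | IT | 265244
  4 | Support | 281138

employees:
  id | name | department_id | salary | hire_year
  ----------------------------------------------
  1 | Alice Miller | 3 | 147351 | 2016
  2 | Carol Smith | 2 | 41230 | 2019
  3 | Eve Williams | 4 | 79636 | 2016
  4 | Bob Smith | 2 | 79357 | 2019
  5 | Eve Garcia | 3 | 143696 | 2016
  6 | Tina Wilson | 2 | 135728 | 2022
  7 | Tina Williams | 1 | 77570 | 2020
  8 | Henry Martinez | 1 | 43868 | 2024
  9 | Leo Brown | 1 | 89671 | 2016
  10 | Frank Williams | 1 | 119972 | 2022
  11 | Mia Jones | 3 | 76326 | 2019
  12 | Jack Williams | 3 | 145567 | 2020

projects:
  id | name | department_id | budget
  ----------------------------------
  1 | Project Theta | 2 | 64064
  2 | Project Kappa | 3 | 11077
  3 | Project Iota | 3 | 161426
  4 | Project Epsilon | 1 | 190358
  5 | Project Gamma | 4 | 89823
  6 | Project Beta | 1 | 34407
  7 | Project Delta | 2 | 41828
SELECT name, hire_year FROM employees WHERE hire_year > 2019

Execution result:
name | hire_year
Tina Wilson | 2022
Tina Williams | 2020
Henry Martinez | 2024
Frank Williams | 2022
Jack Williams | 2020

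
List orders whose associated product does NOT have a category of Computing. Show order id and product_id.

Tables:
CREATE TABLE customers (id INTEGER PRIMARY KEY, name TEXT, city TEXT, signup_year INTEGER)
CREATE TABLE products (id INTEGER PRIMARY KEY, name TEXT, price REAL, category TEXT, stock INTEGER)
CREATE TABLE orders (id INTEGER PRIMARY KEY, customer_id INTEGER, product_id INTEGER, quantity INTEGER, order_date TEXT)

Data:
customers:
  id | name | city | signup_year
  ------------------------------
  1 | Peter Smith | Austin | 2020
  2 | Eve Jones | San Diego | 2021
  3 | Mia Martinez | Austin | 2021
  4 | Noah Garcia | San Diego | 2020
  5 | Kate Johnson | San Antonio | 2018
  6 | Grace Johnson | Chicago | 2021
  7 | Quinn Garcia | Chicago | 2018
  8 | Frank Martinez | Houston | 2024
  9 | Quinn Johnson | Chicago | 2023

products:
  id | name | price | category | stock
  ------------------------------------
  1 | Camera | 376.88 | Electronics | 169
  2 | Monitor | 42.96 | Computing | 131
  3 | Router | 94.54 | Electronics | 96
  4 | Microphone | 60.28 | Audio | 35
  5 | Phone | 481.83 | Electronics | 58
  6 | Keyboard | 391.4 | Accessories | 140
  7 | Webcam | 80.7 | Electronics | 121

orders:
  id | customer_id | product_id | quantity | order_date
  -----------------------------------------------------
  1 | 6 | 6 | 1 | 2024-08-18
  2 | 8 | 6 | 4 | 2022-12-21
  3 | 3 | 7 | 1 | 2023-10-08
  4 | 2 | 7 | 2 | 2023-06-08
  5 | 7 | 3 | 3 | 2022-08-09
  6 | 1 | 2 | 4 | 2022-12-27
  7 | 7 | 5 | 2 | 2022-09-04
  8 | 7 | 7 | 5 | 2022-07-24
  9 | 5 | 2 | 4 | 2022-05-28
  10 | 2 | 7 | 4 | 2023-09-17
SELECT id, product_id FROM orders WHERE product_id NOT IN (SELECT id FROM products WHERE category = 'Computing')

Execution result:
id | product_id
1 | 6
2 | 6
3 | 7
4 | 7
5 | 3
7 | 5
8 | 7
10 | 7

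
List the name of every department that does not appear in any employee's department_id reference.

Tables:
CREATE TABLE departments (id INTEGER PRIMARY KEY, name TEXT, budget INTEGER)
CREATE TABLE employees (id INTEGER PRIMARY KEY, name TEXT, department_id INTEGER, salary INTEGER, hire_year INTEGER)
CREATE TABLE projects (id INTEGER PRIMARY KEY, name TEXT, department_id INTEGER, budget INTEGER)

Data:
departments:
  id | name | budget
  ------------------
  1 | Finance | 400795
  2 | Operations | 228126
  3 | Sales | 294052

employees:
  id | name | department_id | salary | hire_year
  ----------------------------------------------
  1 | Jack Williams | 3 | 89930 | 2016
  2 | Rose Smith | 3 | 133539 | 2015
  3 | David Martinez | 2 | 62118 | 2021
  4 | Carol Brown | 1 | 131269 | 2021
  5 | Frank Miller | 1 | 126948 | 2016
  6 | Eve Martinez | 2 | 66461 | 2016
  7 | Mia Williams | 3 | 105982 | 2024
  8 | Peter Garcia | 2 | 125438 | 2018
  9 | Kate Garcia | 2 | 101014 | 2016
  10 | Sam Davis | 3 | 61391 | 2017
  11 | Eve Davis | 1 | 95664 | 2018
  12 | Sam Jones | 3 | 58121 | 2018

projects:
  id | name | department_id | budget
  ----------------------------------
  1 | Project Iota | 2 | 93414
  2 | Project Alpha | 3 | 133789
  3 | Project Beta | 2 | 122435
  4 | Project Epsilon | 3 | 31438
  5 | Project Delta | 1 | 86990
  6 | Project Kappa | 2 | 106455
SELECT p.name FROM departments p LEFT JOIN employees c ON c.department_id = p.id WHERE c.id IS NULL

Execution result:
(no rows)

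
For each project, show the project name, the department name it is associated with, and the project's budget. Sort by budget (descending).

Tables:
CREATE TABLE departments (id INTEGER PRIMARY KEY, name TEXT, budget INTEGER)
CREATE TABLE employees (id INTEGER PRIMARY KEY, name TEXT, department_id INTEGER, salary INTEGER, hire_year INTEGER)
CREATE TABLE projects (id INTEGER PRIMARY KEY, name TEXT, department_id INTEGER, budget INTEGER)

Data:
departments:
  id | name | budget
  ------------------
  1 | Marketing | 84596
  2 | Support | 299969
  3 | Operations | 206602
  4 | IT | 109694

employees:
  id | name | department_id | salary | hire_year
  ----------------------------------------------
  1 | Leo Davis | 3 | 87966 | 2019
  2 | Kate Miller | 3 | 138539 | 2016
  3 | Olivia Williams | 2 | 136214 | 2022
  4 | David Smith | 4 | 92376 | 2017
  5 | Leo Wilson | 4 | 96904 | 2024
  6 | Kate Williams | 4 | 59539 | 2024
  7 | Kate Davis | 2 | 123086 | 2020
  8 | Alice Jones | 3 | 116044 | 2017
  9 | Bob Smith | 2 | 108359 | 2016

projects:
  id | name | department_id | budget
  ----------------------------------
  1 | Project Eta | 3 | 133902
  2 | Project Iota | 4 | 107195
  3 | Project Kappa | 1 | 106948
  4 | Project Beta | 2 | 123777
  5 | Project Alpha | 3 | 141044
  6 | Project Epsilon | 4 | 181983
SELECT c.name, p.name AS department, c.budget FROM projects c JOIN departments p ON c.department_id = p.id ORDER BY c.budget DESC

Execution result:
name | department | budget
Project Epsilon | IT | 181983
Project Alpha | Operations | 141044
Project Eta | Operations | 133902
Project Beta | Support | 123777
Project Iota | IT | 107195
Project Kappa | Marketing | 106948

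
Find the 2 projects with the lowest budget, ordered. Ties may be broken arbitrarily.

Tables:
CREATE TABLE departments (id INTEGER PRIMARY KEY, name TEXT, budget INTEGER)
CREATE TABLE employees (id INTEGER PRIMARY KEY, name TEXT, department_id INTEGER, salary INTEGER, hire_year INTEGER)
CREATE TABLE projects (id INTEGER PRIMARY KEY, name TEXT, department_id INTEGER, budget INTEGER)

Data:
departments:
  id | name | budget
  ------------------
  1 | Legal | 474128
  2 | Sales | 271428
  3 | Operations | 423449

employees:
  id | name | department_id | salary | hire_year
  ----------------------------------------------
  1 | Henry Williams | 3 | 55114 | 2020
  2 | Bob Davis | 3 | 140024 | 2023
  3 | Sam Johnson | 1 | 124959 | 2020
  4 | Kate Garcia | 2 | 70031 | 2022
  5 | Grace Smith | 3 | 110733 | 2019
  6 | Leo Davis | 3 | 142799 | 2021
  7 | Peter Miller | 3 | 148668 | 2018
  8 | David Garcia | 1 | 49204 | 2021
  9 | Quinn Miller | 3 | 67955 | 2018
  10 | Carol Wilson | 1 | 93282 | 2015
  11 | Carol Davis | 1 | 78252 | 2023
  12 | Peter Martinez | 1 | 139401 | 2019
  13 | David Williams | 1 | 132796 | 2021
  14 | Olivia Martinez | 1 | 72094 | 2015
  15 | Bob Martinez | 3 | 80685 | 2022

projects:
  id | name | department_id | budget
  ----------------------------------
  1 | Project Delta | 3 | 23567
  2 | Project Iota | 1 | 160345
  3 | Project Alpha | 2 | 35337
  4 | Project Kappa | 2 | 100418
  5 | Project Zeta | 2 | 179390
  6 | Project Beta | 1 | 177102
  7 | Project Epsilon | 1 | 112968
SELECT name, budget FROM projects ORDER BY budget ASC LIMIT 2

Execution result:
name | budget
Project Delta | 23567
Project Alpha | 35337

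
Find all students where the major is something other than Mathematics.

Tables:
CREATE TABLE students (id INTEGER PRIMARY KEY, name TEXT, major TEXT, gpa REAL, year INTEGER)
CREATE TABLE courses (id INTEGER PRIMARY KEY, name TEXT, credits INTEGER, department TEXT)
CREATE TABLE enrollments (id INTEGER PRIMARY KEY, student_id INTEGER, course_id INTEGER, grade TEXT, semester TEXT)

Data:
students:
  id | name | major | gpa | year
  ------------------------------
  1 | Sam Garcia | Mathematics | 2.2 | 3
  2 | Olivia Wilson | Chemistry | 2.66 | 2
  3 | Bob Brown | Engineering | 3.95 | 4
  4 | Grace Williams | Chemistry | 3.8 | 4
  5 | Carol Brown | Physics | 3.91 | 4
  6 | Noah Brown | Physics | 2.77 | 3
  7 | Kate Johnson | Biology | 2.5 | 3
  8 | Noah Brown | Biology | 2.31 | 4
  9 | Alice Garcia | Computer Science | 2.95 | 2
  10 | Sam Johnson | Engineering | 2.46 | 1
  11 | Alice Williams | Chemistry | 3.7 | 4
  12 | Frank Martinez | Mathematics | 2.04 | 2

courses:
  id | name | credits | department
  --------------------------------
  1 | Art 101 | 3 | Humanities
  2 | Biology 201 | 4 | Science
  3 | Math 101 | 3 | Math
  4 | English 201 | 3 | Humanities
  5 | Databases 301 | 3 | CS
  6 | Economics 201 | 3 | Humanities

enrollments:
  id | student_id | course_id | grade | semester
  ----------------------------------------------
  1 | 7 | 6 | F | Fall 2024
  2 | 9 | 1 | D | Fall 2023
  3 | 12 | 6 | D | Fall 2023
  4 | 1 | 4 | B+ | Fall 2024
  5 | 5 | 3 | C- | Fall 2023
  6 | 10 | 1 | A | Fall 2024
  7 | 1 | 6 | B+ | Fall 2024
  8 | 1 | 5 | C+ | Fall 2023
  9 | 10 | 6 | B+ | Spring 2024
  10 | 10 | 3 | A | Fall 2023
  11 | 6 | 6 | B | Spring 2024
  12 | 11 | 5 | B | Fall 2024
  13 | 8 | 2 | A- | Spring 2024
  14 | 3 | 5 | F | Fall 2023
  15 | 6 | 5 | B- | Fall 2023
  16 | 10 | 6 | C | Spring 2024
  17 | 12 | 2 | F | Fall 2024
SELECT name, major FROM students WHERE major <> 'Mathematics'

Execution result:
name | major
Olivia Wilson | Chemistry
Bob Brown | Engineering
Grace Williams | Chemistry
Carol Brown | Physics
Noah Brown | Physics
Kate Johnson | Biology
Noah Brown | Biology
Alice Garcia | Computer Science
Sam Johnson | Engineering
Alice Williams | Chemistry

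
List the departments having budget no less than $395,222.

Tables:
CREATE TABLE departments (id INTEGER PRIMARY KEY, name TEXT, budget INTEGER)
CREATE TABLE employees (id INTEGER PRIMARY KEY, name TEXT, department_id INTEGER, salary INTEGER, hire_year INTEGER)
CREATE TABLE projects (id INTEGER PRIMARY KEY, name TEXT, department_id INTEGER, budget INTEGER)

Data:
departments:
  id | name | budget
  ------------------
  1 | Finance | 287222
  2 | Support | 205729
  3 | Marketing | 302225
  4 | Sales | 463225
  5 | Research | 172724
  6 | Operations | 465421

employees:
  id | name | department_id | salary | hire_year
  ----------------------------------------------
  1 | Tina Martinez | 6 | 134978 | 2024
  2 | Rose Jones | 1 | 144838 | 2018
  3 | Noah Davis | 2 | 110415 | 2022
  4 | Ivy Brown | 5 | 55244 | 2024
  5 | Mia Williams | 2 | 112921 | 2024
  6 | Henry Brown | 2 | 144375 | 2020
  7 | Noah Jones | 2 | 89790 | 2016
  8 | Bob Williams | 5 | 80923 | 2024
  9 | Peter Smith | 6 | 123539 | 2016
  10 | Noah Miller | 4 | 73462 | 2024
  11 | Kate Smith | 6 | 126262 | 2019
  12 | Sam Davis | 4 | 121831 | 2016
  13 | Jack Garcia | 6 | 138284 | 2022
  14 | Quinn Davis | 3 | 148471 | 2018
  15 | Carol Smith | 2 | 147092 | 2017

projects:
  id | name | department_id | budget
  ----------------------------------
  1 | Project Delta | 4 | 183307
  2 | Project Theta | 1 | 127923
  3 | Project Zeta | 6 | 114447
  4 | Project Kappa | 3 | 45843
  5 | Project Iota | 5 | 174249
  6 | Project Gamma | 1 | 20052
SELECT name, budget FROM departments WHERE budget >= 395222

Execution result:
name | budget
Sales | 463225
Operations | 465421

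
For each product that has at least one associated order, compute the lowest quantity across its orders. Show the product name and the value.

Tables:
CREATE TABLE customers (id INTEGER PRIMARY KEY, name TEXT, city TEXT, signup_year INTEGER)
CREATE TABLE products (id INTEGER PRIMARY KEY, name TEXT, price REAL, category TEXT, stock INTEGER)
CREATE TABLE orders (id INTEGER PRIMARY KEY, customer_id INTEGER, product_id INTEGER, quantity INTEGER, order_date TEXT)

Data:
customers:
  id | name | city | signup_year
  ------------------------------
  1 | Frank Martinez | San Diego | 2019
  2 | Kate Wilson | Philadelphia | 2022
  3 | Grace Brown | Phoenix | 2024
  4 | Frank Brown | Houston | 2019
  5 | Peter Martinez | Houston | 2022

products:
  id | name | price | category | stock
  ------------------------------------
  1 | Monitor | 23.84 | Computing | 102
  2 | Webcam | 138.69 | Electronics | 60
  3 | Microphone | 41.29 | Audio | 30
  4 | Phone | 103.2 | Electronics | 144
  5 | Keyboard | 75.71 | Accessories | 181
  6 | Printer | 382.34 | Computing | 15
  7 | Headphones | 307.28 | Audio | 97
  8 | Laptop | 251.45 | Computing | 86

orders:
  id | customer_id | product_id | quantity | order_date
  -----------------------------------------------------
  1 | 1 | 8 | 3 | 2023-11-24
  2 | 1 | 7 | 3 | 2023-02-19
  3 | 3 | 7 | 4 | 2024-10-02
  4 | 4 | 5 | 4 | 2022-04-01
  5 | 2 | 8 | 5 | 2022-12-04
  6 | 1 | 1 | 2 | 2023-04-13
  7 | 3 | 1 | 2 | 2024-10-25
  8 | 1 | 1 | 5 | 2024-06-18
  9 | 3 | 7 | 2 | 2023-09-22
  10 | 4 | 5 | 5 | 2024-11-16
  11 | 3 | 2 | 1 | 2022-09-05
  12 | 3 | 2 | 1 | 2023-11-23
SELECT p.name, MIN(c.quantity) AS min_quantity FROM orders c JOIN products p ON c.product_id = p.id GROUP BY p.id, p.name

Execution result:
name | min_quantity
Monitor | 2
Webcam | 1
Keyboard | 4
Headphones | 2
Laptop | 3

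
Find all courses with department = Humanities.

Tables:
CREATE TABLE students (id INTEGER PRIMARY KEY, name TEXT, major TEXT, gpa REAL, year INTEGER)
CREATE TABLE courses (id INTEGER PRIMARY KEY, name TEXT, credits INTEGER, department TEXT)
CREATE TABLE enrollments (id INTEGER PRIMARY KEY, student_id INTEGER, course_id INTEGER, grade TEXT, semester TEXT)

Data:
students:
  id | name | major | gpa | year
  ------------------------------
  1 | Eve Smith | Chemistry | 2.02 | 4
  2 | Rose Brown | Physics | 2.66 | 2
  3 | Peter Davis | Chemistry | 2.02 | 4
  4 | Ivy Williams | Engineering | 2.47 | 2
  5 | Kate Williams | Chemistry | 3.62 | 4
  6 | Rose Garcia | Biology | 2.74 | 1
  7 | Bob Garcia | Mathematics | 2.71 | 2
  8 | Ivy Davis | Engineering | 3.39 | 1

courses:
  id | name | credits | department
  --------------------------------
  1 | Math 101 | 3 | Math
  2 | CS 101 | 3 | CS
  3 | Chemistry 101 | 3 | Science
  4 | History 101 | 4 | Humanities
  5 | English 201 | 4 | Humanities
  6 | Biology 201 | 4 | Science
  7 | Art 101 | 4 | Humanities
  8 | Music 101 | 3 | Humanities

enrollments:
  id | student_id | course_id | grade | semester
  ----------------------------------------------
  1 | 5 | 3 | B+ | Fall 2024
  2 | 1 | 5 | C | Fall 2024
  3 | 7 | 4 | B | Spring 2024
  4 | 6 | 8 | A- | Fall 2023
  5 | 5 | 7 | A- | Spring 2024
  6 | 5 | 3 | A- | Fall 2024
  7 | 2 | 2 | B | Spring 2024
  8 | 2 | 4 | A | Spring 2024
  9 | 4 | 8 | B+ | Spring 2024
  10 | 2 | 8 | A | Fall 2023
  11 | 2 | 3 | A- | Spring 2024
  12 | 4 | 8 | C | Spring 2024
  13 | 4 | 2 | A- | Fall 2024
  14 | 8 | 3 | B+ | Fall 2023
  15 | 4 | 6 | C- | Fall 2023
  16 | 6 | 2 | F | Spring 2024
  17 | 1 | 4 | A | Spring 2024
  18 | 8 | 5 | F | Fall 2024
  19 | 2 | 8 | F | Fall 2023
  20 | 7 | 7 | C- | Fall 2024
SELECT name, department FROM courses WHERE department = 'Humanities'

Execution result:
name | department
History 101 | Humanities
English 201 | Humanities
Art 101 | Humanities
Music 101 | Humanities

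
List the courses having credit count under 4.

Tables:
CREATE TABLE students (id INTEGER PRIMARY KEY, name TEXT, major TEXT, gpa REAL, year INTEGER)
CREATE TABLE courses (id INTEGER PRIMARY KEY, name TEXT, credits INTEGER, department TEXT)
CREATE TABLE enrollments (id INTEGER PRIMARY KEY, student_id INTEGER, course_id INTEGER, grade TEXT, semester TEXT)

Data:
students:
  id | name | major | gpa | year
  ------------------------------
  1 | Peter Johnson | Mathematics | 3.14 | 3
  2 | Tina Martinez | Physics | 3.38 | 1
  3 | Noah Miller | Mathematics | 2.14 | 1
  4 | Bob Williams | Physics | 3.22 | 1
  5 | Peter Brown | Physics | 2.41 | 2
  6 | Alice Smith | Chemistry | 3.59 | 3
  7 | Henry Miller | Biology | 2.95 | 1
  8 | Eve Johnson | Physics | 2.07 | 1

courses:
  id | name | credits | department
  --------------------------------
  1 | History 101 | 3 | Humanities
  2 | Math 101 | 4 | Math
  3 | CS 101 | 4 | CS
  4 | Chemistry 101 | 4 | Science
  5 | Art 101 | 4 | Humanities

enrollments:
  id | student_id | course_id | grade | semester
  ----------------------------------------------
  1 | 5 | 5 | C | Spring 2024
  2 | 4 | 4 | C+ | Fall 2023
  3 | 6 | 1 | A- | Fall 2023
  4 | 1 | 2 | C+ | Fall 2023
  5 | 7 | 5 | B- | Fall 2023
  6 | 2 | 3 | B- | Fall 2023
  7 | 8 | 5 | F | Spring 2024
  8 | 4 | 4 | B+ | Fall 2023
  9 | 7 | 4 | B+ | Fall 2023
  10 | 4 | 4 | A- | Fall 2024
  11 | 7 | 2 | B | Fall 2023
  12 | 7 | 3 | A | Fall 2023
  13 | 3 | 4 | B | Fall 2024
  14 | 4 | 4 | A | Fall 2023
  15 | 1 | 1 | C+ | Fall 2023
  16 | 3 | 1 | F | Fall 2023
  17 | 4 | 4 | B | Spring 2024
SELECT name, credits FROM courses WHERE credits < 4

Execution result:
name | credits
History 101 | 3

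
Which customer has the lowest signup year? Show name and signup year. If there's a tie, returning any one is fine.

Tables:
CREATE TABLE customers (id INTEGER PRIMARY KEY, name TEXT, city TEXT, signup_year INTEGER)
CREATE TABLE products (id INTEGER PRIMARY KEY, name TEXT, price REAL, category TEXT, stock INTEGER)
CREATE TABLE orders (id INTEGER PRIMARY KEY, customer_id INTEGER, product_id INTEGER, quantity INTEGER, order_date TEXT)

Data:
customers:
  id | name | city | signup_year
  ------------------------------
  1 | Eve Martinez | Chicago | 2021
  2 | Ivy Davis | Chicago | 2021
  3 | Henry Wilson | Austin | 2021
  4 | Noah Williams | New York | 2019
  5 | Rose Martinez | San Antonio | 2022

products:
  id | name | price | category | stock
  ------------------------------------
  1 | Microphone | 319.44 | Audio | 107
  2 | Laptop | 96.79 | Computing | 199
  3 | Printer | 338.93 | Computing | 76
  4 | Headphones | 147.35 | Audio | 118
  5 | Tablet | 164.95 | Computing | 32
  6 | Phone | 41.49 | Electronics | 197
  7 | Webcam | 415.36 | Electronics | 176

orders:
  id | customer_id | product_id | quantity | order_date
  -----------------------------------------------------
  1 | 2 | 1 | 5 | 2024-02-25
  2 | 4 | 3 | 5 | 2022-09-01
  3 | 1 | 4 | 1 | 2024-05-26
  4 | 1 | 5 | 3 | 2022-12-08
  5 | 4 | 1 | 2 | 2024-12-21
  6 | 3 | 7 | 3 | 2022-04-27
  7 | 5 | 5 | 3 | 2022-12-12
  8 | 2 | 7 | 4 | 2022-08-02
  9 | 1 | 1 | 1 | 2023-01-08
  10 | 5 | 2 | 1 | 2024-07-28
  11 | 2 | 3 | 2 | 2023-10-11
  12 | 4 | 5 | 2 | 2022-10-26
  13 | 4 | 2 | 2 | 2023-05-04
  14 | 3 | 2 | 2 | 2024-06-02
SELECT name, signup_year FROM customers ORDER BY signup_year ASC LIMIT 1

Execution result:
name | signup_year
Noah Williams | 2019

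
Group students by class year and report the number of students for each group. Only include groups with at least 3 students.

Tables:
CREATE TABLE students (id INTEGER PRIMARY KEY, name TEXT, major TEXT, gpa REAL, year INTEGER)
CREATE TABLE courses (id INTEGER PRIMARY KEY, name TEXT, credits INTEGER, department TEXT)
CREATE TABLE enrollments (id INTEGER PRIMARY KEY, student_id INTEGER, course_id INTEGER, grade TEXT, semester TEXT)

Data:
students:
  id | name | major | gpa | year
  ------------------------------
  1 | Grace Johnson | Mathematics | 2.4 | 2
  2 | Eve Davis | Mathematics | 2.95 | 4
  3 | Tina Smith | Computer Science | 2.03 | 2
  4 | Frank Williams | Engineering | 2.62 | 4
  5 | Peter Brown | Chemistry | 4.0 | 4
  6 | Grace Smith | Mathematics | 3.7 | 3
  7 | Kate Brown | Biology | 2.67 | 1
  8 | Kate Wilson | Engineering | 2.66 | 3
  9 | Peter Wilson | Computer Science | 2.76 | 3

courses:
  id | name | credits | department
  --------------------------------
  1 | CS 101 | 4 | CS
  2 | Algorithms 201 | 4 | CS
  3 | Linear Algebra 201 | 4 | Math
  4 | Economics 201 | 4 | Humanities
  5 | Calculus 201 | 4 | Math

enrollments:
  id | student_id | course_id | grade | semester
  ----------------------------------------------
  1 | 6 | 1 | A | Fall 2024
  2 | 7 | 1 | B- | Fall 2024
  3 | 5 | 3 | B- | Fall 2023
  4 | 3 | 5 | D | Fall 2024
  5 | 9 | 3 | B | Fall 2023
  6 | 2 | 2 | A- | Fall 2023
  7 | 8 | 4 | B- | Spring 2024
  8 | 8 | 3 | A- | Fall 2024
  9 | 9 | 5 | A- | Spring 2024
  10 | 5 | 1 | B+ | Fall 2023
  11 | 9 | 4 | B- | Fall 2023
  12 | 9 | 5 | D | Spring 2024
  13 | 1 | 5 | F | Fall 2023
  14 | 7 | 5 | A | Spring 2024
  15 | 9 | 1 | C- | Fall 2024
SELECT year, COUNT(*) AS n FROM students GROUP BY year HAVING COUNT(*) >= 3

Execution result:
year | n
3 | 3
4 | 3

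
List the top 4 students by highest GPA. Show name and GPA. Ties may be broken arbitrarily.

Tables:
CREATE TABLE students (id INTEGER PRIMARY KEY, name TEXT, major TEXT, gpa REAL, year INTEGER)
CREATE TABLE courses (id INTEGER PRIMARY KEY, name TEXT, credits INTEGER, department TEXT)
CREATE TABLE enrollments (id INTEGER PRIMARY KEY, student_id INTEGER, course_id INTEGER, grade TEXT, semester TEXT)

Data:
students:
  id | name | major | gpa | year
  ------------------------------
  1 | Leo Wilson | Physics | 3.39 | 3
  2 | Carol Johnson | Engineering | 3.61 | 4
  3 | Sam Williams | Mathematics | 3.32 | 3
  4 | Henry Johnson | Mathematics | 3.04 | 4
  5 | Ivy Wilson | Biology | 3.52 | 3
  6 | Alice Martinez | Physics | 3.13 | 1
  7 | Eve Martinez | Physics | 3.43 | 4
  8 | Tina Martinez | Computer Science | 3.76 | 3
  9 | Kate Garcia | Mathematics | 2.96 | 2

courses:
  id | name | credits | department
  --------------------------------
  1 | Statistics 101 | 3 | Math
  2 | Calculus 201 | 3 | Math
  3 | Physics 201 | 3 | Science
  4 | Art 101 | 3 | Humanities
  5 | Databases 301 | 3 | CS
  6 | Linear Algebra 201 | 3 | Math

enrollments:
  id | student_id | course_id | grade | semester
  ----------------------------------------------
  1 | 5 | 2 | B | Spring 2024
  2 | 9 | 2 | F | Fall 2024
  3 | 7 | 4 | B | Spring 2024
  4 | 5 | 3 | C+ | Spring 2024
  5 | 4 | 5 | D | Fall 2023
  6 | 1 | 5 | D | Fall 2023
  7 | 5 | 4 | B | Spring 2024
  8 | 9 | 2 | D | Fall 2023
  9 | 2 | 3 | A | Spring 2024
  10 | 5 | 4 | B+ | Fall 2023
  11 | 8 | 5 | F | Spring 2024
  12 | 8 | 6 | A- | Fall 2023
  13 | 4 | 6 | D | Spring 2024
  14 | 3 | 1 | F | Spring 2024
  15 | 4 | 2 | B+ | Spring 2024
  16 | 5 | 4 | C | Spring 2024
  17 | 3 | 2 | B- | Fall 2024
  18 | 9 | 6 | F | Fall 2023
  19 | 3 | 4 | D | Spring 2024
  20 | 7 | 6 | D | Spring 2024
SELECT name, gpa FROM students ORDER BY gpa DESC LIMIT 4

Execution result:
name | gpa
Tina Martinez | 3.76
Carol Johnson | 3.61
Ivy Wilson | 3.52
Eve Martinez | 3.43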